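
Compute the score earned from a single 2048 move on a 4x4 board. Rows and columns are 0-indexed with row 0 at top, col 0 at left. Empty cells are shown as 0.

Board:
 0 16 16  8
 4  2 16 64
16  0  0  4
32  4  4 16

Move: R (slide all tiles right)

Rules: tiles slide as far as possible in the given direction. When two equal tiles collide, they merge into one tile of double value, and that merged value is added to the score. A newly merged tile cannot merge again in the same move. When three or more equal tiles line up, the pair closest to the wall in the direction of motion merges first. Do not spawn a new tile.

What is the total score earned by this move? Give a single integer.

Answer: 40

Derivation:
Slide right:
row 0: [0, 16, 16, 8] -> [0, 0, 32, 8]  score +32 (running 32)
row 1: [4, 2, 16, 64] -> [4, 2, 16, 64]  score +0 (running 32)
row 2: [16, 0, 0, 4] -> [0, 0, 16, 4]  score +0 (running 32)
row 3: [32, 4, 4, 16] -> [0, 32, 8, 16]  score +8 (running 40)
Board after move:
 0  0 32  8
 4  2 16 64
 0  0 16  4
 0 32  8 16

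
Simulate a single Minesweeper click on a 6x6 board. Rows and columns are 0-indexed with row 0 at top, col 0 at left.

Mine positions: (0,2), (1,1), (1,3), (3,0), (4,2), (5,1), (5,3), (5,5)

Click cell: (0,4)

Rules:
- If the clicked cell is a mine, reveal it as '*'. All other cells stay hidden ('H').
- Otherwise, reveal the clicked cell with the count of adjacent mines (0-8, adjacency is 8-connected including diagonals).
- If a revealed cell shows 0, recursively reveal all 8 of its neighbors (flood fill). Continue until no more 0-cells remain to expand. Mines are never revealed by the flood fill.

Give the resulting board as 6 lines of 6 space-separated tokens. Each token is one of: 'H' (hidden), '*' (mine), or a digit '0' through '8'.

H H H H 1 H
H H H H H H
H H H H H H
H H H H H H
H H H H H H
H H H H H H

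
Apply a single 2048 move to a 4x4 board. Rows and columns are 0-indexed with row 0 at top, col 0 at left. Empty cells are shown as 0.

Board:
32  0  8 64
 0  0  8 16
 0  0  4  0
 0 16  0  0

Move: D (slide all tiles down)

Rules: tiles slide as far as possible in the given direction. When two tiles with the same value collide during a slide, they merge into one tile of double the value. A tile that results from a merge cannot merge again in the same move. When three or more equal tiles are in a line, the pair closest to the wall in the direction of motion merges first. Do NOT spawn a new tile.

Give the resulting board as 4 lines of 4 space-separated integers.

Answer:  0  0  0  0
 0  0  0  0
 0  0 16 64
32 16  4 16

Derivation:
Slide down:
col 0: [32, 0, 0, 0] -> [0, 0, 0, 32]
col 1: [0, 0, 0, 16] -> [0, 0, 0, 16]
col 2: [8, 8, 4, 0] -> [0, 0, 16, 4]
col 3: [64, 16, 0, 0] -> [0, 0, 64, 16]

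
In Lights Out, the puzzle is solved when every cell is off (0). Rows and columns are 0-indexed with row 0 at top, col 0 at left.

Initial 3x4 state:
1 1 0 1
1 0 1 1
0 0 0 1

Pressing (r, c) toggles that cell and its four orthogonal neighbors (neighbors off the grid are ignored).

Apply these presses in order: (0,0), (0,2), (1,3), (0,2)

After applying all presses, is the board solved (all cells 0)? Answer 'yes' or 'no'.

After press 1 at (0,0):
0 0 0 1
0 0 1 1
0 0 0 1

After press 2 at (0,2):
0 1 1 0
0 0 0 1
0 0 0 1

After press 3 at (1,3):
0 1 1 1
0 0 1 0
0 0 0 0

After press 4 at (0,2):
0 0 0 0
0 0 0 0
0 0 0 0

Lights still on: 0

Answer: yes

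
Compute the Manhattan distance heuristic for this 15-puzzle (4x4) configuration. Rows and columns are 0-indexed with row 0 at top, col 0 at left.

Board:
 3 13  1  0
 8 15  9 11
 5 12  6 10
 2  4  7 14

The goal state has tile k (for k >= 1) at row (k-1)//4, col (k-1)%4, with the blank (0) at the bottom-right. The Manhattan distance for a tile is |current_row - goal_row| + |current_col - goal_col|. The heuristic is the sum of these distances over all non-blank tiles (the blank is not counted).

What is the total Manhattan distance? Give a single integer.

Answer: 39

Derivation:
Tile 3: (0,0)->(0,2) = 2
Tile 13: (0,1)->(3,0) = 4
Tile 1: (0,2)->(0,0) = 2
Tile 8: (1,0)->(1,3) = 3
Tile 15: (1,1)->(3,2) = 3
Tile 9: (1,2)->(2,0) = 3
Tile 11: (1,3)->(2,2) = 2
Tile 5: (2,0)->(1,0) = 1
Tile 12: (2,1)->(2,3) = 2
Tile 6: (2,2)->(1,1) = 2
Tile 10: (2,3)->(2,1) = 2
Tile 2: (3,0)->(0,1) = 4
Tile 4: (3,1)->(0,3) = 5
Tile 7: (3,2)->(1,2) = 2
Tile 14: (3,3)->(3,1) = 2
Sum: 2 + 4 + 2 + 3 + 3 + 3 + 2 + 1 + 2 + 2 + 2 + 4 + 5 + 2 + 2 = 39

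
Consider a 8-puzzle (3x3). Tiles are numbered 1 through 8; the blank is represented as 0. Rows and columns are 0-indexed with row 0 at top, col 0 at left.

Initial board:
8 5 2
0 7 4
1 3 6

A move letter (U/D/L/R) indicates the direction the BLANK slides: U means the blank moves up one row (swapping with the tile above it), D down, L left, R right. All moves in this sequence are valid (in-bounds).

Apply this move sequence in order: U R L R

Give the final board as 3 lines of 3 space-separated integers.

Answer: 5 0 2
8 7 4
1 3 6

Derivation:
After move 1 (U):
0 5 2
8 7 4
1 3 6

After move 2 (R):
5 0 2
8 7 4
1 3 6

After move 3 (L):
0 5 2
8 7 4
1 3 6

After move 4 (R):
5 0 2
8 7 4
1 3 6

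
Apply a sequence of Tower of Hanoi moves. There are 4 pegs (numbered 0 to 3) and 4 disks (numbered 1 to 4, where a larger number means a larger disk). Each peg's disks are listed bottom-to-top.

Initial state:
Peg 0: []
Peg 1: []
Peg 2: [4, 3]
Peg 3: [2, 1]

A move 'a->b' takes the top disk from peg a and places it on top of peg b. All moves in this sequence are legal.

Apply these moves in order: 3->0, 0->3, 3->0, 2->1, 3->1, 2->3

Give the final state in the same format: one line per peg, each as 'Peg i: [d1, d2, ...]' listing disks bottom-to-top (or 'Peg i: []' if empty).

After move 1 (3->0):
Peg 0: [1]
Peg 1: []
Peg 2: [4, 3]
Peg 3: [2]

After move 2 (0->3):
Peg 0: []
Peg 1: []
Peg 2: [4, 3]
Peg 3: [2, 1]

After move 3 (3->0):
Peg 0: [1]
Peg 1: []
Peg 2: [4, 3]
Peg 3: [2]

After move 4 (2->1):
Peg 0: [1]
Peg 1: [3]
Peg 2: [4]
Peg 3: [2]

After move 5 (3->1):
Peg 0: [1]
Peg 1: [3, 2]
Peg 2: [4]
Peg 3: []

After move 6 (2->3):
Peg 0: [1]
Peg 1: [3, 2]
Peg 2: []
Peg 3: [4]

Answer: Peg 0: [1]
Peg 1: [3, 2]
Peg 2: []
Peg 3: [4]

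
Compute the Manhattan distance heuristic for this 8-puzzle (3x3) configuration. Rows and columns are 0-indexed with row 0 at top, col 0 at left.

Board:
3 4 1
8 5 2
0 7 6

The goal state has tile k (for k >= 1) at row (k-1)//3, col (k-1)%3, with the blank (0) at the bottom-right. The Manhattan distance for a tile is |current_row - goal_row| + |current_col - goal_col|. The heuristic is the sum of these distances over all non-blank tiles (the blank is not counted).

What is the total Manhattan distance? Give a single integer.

Answer: 12

Derivation:
Tile 3: (0,0)->(0,2) = 2
Tile 4: (0,1)->(1,0) = 2
Tile 1: (0,2)->(0,0) = 2
Tile 8: (1,0)->(2,1) = 2
Tile 5: (1,1)->(1,1) = 0
Tile 2: (1,2)->(0,1) = 2
Tile 7: (2,1)->(2,0) = 1
Tile 6: (2,2)->(1,2) = 1
Sum: 2 + 2 + 2 + 2 + 0 + 2 + 1 + 1 = 12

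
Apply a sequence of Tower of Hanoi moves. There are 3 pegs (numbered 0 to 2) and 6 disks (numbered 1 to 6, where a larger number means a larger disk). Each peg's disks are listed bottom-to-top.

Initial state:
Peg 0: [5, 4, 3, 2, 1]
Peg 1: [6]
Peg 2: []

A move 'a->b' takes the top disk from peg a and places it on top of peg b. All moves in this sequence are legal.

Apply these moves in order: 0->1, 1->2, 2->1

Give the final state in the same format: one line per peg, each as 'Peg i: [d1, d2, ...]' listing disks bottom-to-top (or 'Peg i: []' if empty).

Answer: Peg 0: [5, 4, 3, 2]
Peg 1: [6, 1]
Peg 2: []

Derivation:
After move 1 (0->1):
Peg 0: [5, 4, 3, 2]
Peg 1: [6, 1]
Peg 2: []

After move 2 (1->2):
Peg 0: [5, 4, 3, 2]
Peg 1: [6]
Peg 2: [1]

After move 3 (2->1):
Peg 0: [5, 4, 3, 2]
Peg 1: [6, 1]
Peg 2: []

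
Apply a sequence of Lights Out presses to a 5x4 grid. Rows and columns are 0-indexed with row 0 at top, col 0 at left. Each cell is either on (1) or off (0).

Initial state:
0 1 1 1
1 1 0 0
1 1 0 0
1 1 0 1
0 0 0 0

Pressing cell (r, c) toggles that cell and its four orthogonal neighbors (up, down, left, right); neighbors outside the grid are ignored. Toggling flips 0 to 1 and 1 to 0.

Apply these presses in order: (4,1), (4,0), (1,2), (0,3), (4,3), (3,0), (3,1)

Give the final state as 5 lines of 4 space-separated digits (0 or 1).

After press 1 at (4,1):
0 1 1 1
1 1 0 0
1 1 0 0
1 0 0 1
1 1 1 0

After press 2 at (4,0):
0 1 1 1
1 1 0 0
1 1 0 0
0 0 0 1
0 0 1 0

After press 3 at (1,2):
0 1 0 1
1 0 1 1
1 1 1 0
0 0 0 1
0 0 1 0

After press 4 at (0,3):
0 1 1 0
1 0 1 0
1 1 1 0
0 0 0 1
0 0 1 0

After press 5 at (4,3):
0 1 1 0
1 0 1 0
1 1 1 0
0 0 0 0
0 0 0 1

After press 6 at (3,0):
0 1 1 0
1 0 1 0
0 1 1 0
1 1 0 0
1 0 0 1

After press 7 at (3,1):
0 1 1 0
1 0 1 0
0 0 1 0
0 0 1 0
1 1 0 1

Answer: 0 1 1 0
1 0 1 0
0 0 1 0
0 0 1 0
1 1 0 1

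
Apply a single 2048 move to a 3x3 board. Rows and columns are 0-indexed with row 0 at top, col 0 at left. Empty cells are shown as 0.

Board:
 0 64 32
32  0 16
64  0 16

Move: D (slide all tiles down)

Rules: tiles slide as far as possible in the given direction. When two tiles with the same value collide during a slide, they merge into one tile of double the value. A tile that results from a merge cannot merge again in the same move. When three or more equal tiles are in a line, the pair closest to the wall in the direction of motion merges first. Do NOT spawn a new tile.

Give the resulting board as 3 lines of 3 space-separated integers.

Slide down:
col 0: [0, 32, 64] -> [0, 32, 64]
col 1: [64, 0, 0] -> [0, 0, 64]
col 2: [32, 16, 16] -> [0, 32, 32]

Answer:  0  0  0
32  0 32
64 64 32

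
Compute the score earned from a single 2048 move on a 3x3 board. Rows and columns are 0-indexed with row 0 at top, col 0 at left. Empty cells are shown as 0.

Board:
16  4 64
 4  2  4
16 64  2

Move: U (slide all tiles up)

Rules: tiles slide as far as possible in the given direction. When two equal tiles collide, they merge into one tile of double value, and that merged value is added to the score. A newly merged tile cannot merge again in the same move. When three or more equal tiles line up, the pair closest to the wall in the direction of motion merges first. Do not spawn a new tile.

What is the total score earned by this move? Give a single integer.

Slide up:
col 0: [16, 4, 16] -> [16, 4, 16]  score +0 (running 0)
col 1: [4, 2, 64] -> [4, 2, 64]  score +0 (running 0)
col 2: [64, 4, 2] -> [64, 4, 2]  score +0 (running 0)
Board after move:
16  4 64
 4  2  4
16 64  2

Answer: 0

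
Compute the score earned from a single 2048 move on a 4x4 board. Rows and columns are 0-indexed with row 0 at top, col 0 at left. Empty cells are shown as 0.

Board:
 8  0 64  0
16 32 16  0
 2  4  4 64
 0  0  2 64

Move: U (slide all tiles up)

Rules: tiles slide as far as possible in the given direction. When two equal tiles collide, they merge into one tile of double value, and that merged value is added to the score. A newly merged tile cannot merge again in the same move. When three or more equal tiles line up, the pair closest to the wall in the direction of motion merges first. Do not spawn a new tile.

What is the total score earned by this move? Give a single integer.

Slide up:
col 0: [8, 16, 2, 0] -> [8, 16, 2, 0]  score +0 (running 0)
col 1: [0, 32, 4, 0] -> [32, 4, 0, 0]  score +0 (running 0)
col 2: [64, 16, 4, 2] -> [64, 16, 4, 2]  score +0 (running 0)
col 3: [0, 0, 64, 64] -> [128, 0, 0, 0]  score +128 (running 128)
Board after move:
  8  32  64 128
 16   4  16   0
  2   0   4   0
  0   0   2   0

Answer: 128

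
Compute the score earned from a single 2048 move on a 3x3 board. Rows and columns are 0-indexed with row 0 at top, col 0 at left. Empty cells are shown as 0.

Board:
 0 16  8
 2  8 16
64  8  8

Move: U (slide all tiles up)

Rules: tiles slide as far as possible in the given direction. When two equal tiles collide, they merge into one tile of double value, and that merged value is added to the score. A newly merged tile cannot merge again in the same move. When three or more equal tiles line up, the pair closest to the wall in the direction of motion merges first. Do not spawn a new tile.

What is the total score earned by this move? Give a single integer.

Answer: 16

Derivation:
Slide up:
col 0: [0, 2, 64] -> [2, 64, 0]  score +0 (running 0)
col 1: [16, 8, 8] -> [16, 16, 0]  score +16 (running 16)
col 2: [8, 16, 8] -> [8, 16, 8]  score +0 (running 16)
Board after move:
 2 16  8
64 16 16
 0  0  8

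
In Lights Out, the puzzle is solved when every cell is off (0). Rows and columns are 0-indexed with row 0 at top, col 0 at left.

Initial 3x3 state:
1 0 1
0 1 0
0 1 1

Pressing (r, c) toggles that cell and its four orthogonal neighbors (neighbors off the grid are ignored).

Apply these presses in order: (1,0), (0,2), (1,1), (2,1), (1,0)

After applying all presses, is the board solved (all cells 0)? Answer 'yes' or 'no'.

After press 1 at (1,0):
0 0 1
1 0 0
1 1 1

After press 2 at (0,2):
0 1 0
1 0 1
1 1 1

After press 3 at (1,1):
0 0 0
0 1 0
1 0 1

After press 4 at (2,1):
0 0 0
0 0 0
0 1 0

After press 5 at (1,0):
1 0 0
1 1 0
1 1 0

Lights still on: 5

Answer: no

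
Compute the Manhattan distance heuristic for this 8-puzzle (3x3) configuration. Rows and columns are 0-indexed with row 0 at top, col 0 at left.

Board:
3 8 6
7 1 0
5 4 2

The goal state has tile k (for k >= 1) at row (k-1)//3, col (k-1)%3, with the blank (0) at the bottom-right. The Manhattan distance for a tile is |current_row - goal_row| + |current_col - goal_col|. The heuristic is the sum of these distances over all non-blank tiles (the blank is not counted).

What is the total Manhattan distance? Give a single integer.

Answer: 15

Derivation:
Tile 3: at (0,0), goal (0,2), distance |0-0|+|0-2| = 2
Tile 8: at (0,1), goal (2,1), distance |0-2|+|1-1| = 2
Tile 6: at (0,2), goal (1,2), distance |0-1|+|2-2| = 1
Tile 7: at (1,0), goal (2,0), distance |1-2|+|0-0| = 1
Tile 1: at (1,1), goal (0,0), distance |1-0|+|1-0| = 2
Tile 5: at (2,0), goal (1,1), distance |2-1|+|0-1| = 2
Tile 4: at (2,1), goal (1,0), distance |2-1|+|1-0| = 2
Tile 2: at (2,2), goal (0,1), distance |2-0|+|2-1| = 3
Sum: 2 + 2 + 1 + 1 + 2 + 2 + 2 + 3 = 15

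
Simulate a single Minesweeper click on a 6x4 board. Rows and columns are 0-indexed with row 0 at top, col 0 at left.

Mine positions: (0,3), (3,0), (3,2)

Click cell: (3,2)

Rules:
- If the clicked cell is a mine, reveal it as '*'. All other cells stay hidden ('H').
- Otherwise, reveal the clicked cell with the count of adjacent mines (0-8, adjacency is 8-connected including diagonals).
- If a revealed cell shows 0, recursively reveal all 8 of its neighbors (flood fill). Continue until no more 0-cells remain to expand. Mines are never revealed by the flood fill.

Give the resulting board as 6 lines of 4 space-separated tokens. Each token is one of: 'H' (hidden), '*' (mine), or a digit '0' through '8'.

H H H H
H H H H
H H H H
H H * H
H H H H
H H H H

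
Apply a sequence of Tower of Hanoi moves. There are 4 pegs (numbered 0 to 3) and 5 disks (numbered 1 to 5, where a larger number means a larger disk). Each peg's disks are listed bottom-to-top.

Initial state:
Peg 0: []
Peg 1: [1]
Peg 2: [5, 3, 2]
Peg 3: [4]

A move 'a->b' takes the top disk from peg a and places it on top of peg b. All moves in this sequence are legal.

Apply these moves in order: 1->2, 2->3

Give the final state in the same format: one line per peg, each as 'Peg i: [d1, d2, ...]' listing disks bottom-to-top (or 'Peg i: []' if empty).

After move 1 (1->2):
Peg 0: []
Peg 1: []
Peg 2: [5, 3, 2, 1]
Peg 3: [4]

After move 2 (2->3):
Peg 0: []
Peg 1: []
Peg 2: [5, 3, 2]
Peg 3: [4, 1]

Answer: Peg 0: []
Peg 1: []
Peg 2: [5, 3, 2]
Peg 3: [4, 1]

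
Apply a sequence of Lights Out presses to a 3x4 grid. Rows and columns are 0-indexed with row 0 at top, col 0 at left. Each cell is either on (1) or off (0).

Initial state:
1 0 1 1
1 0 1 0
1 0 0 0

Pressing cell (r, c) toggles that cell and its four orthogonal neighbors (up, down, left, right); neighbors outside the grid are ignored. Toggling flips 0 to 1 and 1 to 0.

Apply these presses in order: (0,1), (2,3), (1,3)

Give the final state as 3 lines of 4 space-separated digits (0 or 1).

After press 1 at (0,1):
0 1 0 1
1 1 1 0
1 0 0 0

After press 2 at (2,3):
0 1 0 1
1 1 1 1
1 0 1 1

After press 3 at (1,3):
0 1 0 0
1 1 0 0
1 0 1 0

Answer: 0 1 0 0
1 1 0 0
1 0 1 0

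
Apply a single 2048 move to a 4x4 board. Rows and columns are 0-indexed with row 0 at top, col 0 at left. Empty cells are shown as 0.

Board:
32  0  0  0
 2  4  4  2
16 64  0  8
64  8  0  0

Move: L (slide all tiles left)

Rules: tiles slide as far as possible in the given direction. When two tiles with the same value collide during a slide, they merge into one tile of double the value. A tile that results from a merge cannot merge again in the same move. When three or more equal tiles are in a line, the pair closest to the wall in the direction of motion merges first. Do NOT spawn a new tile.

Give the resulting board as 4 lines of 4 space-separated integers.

Answer: 32  0  0  0
 2  8  2  0
16 64  8  0
64  8  0  0

Derivation:
Slide left:
row 0: [32, 0, 0, 0] -> [32, 0, 0, 0]
row 1: [2, 4, 4, 2] -> [2, 8, 2, 0]
row 2: [16, 64, 0, 8] -> [16, 64, 8, 0]
row 3: [64, 8, 0, 0] -> [64, 8, 0, 0]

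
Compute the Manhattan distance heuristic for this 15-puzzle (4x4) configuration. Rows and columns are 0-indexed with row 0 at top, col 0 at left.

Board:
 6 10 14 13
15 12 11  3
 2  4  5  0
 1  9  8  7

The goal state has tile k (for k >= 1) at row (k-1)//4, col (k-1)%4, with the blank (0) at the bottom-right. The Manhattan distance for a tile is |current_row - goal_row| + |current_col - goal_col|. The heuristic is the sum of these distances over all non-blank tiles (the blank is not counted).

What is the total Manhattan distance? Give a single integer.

Answer: 45

Derivation:
Tile 6: at (0,0), goal (1,1), distance |0-1|+|0-1| = 2
Tile 10: at (0,1), goal (2,1), distance |0-2|+|1-1| = 2
Tile 14: at (0,2), goal (3,1), distance |0-3|+|2-1| = 4
Tile 13: at (0,3), goal (3,0), distance |0-3|+|3-0| = 6
Tile 15: at (1,0), goal (3,2), distance |1-3|+|0-2| = 4
Tile 12: at (1,1), goal (2,3), distance |1-2|+|1-3| = 3
Tile 11: at (1,2), goal (2,2), distance |1-2|+|2-2| = 1
Tile 3: at (1,3), goal (0,2), distance |1-0|+|3-2| = 2
Tile 2: at (2,0), goal (0,1), distance |2-0|+|0-1| = 3
Tile 4: at (2,1), goal (0,3), distance |2-0|+|1-3| = 4
Tile 5: at (2,2), goal (1,0), distance |2-1|+|2-0| = 3
Tile 1: at (3,0), goal (0,0), distance |3-0|+|0-0| = 3
Tile 9: at (3,1), goal (2,0), distance |3-2|+|1-0| = 2
Tile 8: at (3,2), goal (1,3), distance |3-1|+|2-3| = 3
Tile 7: at (3,3), goal (1,2), distance |3-1|+|3-2| = 3
Sum: 2 + 2 + 4 + 6 + 4 + 3 + 1 + 2 + 3 + 4 + 3 + 3 + 2 + 3 + 3 = 45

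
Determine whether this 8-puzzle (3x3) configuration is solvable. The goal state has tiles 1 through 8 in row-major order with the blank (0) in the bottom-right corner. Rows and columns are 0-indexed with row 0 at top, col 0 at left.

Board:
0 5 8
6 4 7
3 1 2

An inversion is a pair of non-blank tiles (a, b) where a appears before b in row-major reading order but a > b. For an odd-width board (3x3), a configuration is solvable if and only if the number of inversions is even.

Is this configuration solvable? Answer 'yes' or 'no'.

Inversions (pairs i<j in row-major order where tile[i] > tile[j] > 0): 22
22 is even, so the puzzle is solvable.

Answer: yes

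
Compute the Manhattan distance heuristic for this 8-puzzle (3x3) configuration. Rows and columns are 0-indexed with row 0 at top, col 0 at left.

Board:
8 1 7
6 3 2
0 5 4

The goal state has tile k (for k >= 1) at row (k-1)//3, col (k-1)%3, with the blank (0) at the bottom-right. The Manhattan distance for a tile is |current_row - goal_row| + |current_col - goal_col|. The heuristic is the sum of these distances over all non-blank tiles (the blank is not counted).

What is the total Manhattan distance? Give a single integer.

Answer: 18

Derivation:
Tile 8: (0,0)->(2,1) = 3
Tile 1: (0,1)->(0,0) = 1
Tile 7: (0,2)->(2,0) = 4
Tile 6: (1,0)->(1,2) = 2
Tile 3: (1,1)->(0,2) = 2
Tile 2: (1,2)->(0,1) = 2
Tile 5: (2,1)->(1,1) = 1
Tile 4: (2,2)->(1,0) = 3
Sum: 3 + 1 + 4 + 2 + 2 + 2 + 1 + 3 = 18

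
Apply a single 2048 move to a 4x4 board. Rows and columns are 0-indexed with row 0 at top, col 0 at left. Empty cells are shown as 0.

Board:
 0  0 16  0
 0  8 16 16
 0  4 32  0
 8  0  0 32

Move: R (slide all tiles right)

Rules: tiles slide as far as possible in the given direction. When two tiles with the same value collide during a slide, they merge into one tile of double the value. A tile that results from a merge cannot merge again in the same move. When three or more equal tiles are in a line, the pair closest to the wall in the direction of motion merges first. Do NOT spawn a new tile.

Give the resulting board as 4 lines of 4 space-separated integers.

Answer:  0  0  0 16
 0  0  8 32
 0  0  4 32
 0  0  8 32

Derivation:
Slide right:
row 0: [0, 0, 16, 0] -> [0, 0, 0, 16]
row 1: [0, 8, 16, 16] -> [0, 0, 8, 32]
row 2: [0, 4, 32, 0] -> [0, 0, 4, 32]
row 3: [8, 0, 0, 32] -> [0, 0, 8, 32]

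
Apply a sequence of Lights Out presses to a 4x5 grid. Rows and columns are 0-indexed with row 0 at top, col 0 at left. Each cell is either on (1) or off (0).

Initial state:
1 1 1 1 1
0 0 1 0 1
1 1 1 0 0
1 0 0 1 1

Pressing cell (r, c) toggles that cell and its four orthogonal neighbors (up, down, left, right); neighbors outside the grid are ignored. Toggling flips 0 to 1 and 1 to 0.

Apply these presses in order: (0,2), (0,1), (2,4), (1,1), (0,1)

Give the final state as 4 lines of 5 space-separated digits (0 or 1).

After press 1 at (0,2):
1 0 0 0 1
0 0 0 0 1
1 1 1 0 0
1 0 0 1 1

After press 2 at (0,1):
0 1 1 0 1
0 1 0 0 1
1 1 1 0 0
1 0 0 1 1

After press 3 at (2,4):
0 1 1 0 1
0 1 0 0 0
1 1 1 1 1
1 0 0 1 0

After press 4 at (1,1):
0 0 1 0 1
1 0 1 0 0
1 0 1 1 1
1 0 0 1 0

After press 5 at (0,1):
1 1 0 0 1
1 1 1 0 0
1 0 1 1 1
1 0 0 1 0

Answer: 1 1 0 0 1
1 1 1 0 0
1 0 1 1 1
1 0 0 1 0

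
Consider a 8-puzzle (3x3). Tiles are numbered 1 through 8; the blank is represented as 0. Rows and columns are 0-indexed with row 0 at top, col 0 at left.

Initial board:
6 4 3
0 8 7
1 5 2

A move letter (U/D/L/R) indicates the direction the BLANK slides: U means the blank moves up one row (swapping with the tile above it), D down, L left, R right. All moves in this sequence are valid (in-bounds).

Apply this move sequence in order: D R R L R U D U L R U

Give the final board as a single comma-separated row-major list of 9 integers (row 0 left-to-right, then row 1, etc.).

After move 1 (D):
6 4 3
1 8 7
0 5 2

After move 2 (R):
6 4 3
1 8 7
5 0 2

After move 3 (R):
6 4 3
1 8 7
5 2 0

After move 4 (L):
6 4 3
1 8 7
5 0 2

After move 5 (R):
6 4 3
1 8 7
5 2 0

After move 6 (U):
6 4 3
1 8 0
5 2 7

After move 7 (D):
6 4 3
1 8 7
5 2 0

After move 8 (U):
6 4 3
1 8 0
5 2 7

After move 9 (L):
6 4 3
1 0 8
5 2 7

After move 10 (R):
6 4 3
1 8 0
5 2 7

After move 11 (U):
6 4 0
1 8 3
5 2 7

Answer: 6, 4, 0, 1, 8, 3, 5, 2, 7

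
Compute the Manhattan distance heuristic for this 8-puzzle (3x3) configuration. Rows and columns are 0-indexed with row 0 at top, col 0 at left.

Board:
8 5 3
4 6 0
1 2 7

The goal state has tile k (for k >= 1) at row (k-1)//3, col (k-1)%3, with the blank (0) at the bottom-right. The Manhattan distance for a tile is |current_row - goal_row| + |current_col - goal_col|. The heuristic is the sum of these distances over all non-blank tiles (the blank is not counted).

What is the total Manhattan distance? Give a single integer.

Answer: 11

Derivation:
Tile 8: at (0,0), goal (2,1), distance |0-2|+|0-1| = 3
Tile 5: at (0,1), goal (1,1), distance |0-1|+|1-1| = 1
Tile 3: at (0,2), goal (0,2), distance |0-0|+|2-2| = 0
Tile 4: at (1,0), goal (1,0), distance |1-1|+|0-0| = 0
Tile 6: at (1,1), goal (1,2), distance |1-1|+|1-2| = 1
Tile 1: at (2,0), goal (0,0), distance |2-0|+|0-0| = 2
Tile 2: at (2,1), goal (0,1), distance |2-0|+|1-1| = 2
Tile 7: at (2,2), goal (2,0), distance |2-2|+|2-0| = 2
Sum: 3 + 1 + 0 + 0 + 1 + 2 + 2 + 2 = 11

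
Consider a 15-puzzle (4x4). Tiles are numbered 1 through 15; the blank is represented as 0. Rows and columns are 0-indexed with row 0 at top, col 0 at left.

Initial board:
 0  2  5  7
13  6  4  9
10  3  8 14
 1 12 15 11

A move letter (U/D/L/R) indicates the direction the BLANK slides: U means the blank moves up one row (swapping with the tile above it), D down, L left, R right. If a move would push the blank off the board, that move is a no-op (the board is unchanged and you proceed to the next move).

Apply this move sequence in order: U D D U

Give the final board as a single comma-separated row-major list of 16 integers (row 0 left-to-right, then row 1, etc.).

After move 1 (U):
 0  2  5  7
13  6  4  9
10  3  8 14
 1 12 15 11

After move 2 (D):
13  2  5  7
 0  6  4  9
10  3  8 14
 1 12 15 11

After move 3 (D):
13  2  5  7
10  6  4  9
 0  3  8 14
 1 12 15 11

After move 4 (U):
13  2  5  7
 0  6  4  9
10  3  8 14
 1 12 15 11

Answer: 13, 2, 5, 7, 0, 6, 4, 9, 10, 3, 8, 14, 1, 12, 15, 11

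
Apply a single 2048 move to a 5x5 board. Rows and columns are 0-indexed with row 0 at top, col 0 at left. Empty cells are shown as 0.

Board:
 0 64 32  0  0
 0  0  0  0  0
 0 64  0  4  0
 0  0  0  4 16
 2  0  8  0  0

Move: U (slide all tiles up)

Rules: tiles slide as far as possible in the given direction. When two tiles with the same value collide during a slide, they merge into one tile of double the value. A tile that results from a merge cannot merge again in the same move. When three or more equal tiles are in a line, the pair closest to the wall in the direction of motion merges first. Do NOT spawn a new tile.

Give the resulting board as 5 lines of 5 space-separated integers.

Slide up:
col 0: [0, 0, 0, 0, 2] -> [2, 0, 0, 0, 0]
col 1: [64, 0, 64, 0, 0] -> [128, 0, 0, 0, 0]
col 2: [32, 0, 0, 0, 8] -> [32, 8, 0, 0, 0]
col 3: [0, 0, 4, 4, 0] -> [8, 0, 0, 0, 0]
col 4: [0, 0, 0, 16, 0] -> [16, 0, 0, 0, 0]

Answer:   2 128  32   8  16
  0   0   8   0   0
  0   0   0   0   0
  0   0   0   0   0
  0   0   0   0   0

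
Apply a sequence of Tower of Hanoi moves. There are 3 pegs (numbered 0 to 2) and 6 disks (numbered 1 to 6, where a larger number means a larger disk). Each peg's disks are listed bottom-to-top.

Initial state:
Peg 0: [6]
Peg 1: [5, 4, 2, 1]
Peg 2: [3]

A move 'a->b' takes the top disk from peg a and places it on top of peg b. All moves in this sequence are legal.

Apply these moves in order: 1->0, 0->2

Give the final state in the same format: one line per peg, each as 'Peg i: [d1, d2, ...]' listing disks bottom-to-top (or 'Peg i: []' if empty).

After move 1 (1->0):
Peg 0: [6, 1]
Peg 1: [5, 4, 2]
Peg 2: [3]

After move 2 (0->2):
Peg 0: [6]
Peg 1: [5, 4, 2]
Peg 2: [3, 1]

Answer: Peg 0: [6]
Peg 1: [5, 4, 2]
Peg 2: [3, 1]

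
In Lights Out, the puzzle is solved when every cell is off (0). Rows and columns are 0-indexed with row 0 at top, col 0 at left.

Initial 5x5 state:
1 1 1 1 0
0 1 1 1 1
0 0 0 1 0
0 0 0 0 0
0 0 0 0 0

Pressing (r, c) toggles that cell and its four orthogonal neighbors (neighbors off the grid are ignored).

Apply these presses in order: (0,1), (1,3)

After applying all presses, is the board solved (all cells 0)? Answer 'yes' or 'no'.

Answer: yes

Derivation:
After press 1 at (0,1):
0 0 0 1 0
0 0 1 1 1
0 0 0 1 0
0 0 0 0 0
0 0 0 0 0

After press 2 at (1,3):
0 0 0 0 0
0 0 0 0 0
0 0 0 0 0
0 0 0 0 0
0 0 0 0 0

Lights still on: 0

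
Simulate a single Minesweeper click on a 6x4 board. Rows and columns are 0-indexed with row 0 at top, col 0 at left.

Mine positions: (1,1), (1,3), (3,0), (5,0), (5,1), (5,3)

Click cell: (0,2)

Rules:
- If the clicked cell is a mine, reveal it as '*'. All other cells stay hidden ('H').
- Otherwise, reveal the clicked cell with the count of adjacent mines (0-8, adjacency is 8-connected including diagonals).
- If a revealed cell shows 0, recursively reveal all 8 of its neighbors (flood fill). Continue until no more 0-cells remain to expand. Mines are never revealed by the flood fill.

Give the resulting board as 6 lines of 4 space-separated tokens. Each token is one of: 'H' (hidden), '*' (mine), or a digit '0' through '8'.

H H 2 H
H H H H
H H H H
H H H H
H H H H
H H H H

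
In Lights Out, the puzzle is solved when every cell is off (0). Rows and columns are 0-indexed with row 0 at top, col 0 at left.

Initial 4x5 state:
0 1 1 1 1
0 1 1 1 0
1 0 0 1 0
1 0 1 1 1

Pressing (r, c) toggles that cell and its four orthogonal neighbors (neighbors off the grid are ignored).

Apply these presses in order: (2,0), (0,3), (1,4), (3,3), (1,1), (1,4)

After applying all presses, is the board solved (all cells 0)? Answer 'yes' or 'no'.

Answer: yes

Derivation:
After press 1 at (2,0):
0 1 1 1 1
1 1 1 1 0
0 1 0 1 0
0 0 1 1 1

After press 2 at (0,3):
0 1 0 0 0
1 1 1 0 0
0 1 0 1 0
0 0 1 1 1

After press 3 at (1,4):
0 1 0 0 1
1 1 1 1 1
0 1 0 1 1
0 0 1 1 1

After press 4 at (3,3):
0 1 0 0 1
1 1 1 1 1
0 1 0 0 1
0 0 0 0 0

After press 5 at (1,1):
0 0 0 0 1
0 0 0 1 1
0 0 0 0 1
0 0 0 0 0

After press 6 at (1,4):
0 0 0 0 0
0 0 0 0 0
0 0 0 0 0
0 0 0 0 0

Lights still on: 0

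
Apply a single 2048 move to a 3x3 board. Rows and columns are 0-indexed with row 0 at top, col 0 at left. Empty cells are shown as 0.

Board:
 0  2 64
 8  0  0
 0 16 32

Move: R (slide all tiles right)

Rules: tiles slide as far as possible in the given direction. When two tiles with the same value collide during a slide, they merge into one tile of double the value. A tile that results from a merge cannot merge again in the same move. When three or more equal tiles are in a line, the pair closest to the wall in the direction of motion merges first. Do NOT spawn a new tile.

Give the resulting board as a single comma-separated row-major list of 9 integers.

Slide right:
row 0: [0, 2, 64] -> [0, 2, 64]
row 1: [8, 0, 0] -> [0, 0, 8]
row 2: [0, 16, 32] -> [0, 16, 32]

Answer: 0, 2, 64, 0, 0, 8, 0, 16, 32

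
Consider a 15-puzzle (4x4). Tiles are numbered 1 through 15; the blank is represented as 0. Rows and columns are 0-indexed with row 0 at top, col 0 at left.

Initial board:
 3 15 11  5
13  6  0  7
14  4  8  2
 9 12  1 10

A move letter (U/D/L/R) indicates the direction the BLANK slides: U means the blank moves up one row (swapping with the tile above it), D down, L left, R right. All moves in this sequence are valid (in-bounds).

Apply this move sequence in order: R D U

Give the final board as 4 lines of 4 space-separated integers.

After move 1 (R):
 3 15 11  5
13  6  7  0
14  4  8  2
 9 12  1 10

After move 2 (D):
 3 15 11  5
13  6  7  2
14  4  8  0
 9 12  1 10

After move 3 (U):
 3 15 11  5
13  6  7  0
14  4  8  2
 9 12  1 10

Answer:  3 15 11  5
13  6  7  0
14  4  8  2
 9 12  1 10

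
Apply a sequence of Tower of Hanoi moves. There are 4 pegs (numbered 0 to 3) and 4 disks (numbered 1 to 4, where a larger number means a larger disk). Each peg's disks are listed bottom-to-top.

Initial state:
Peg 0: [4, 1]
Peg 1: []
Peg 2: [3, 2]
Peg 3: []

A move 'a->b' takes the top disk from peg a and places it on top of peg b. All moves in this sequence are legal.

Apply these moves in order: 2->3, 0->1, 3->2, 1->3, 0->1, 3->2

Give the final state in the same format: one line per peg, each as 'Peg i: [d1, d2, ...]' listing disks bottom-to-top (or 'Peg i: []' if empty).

After move 1 (2->3):
Peg 0: [4, 1]
Peg 1: []
Peg 2: [3]
Peg 3: [2]

After move 2 (0->1):
Peg 0: [4]
Peg 1: [1]
Peg 2: [3]
Peg 3: [2]

After move 3 (3->2):
Peg 0: [4]
Peg 1: [1]
Peg 2: [3, 2]
Peg 3: []

After move 4 (1->3):
Peg 0: [4]
Peg 1: []
Peg 2: [3, 2]
Peg 3: [1]

After move 5 (0->1):
Peg 0: []
Peg 1: [4]
Peg 2: [3, 2]
Peg 3: [1]

After move 6 (3->2):
Peg 0: []
Peg 1: [4]
Peg 2: [3, 2, 1]
Peg 3: []

Answer: Peg 0: []
Peg 1: [4]
Peg 2: [3, 2, 1]
Peg 3: []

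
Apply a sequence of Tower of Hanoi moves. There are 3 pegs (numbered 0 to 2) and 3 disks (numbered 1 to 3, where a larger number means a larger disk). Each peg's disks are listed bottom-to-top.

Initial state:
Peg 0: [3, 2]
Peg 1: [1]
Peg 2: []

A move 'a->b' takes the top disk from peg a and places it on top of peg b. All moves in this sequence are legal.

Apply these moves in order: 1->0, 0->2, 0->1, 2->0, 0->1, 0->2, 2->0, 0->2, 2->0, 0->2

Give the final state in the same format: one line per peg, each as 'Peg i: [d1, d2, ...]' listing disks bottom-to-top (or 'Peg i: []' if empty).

Answer: Peg 0: []
Peg 1: [2, 1]
Peg 2: [3]

Derivation:
After move 1 (1->0):
Peg 0: [3, 2, 1]
Peg 1: []
Peg 2: []

After move 2 (0->2):
Peg 0: [3, 2]
Peg 1: []
Peg 2: [1]

After move 3 (0->1):
Peg 0: [3]
Peg 1: [2]
Peg 2: [1]

After move 4 (2->0):
Peg 0: [3, 1]
Peg 1: [2]
Peg 2: []

After move 5 (0->1):
Peg 0: [3]
Peg 1: [2, 1]
Peg 2: []

After move 6 (0->2):
Peg 0: []
Peg 1: [2, 1]
Peg 2: [3]

After move 7 (2->0):
Peg 0: [3]
Peg 1: [2, 1]
Peg 2: []

After move 8 (0->2):
Peg 0: []
Peg 1: [2, 1]
Peg 2: [3]

After move 9 (2->0):
Peg 0: [3]
Peg 1: [2, 1]
Peg 2: []

After move 10 (0->2):
Peg 0: []
Peg 1: [2, 1]
Peg 2: [3]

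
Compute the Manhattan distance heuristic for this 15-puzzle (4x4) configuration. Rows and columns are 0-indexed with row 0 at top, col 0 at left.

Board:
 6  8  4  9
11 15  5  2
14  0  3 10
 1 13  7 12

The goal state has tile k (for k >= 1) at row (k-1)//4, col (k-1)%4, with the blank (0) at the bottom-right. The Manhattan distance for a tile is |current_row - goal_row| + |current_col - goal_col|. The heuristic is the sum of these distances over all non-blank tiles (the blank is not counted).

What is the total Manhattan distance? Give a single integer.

Tile 6: at (0,0), goal (1,1), distance |0-1|+|0-1| = 2
Tile 8: at (0,1), goal (1,3), distance |0-1|+|1-3| = 3
Tile 4: at (0,2), goal (0,3), distance |0-0|+|2-3| = 1
Tile 9: at (0,3), goal (2,0), distance |0-2|+|3-0| = 5
Tile 11: at (1,0), goal (2,2), distance |1-2|+|0-2| = 3
Tile 15: at (1,1), goal (3,2), distance |1-3|+|1-2| = 3
Tile 5: at (1,2), goal (1,0), distance |1-1|+|2-0| = 2
Tile 2: at (1,3), goal (0,1), distance |1-0|+|3-1| = 3
Tile 14: at (2,0), goal (3,1), distance |2-3|+|0-1| = 2
Tile 3: at (2,2), goal (0,2), distance |2-0|+|2-2| = 2
Tile 10: at (2,3), goal (2,1), distance |2-2|+|3-1| = 2
Tile 1: at (3,0), goal (0,0), distance |3-0|+|0-0| = 3
Tile 13: at (3,1), goal (3,0), distance |3-3|+|1-0| = 1
Tile 7: at (3,2), goal (1,2), distance |3-1|+|2-2| = 2
Tile 12: at (3,3), goal (2,3), distance |3-2|+|3-3| = 1
Sum: 2 + 3 + 1 + 5 + 3 + 3 + 2 + 3 + 2 + 2 + 2 + 3 + 1 + 2 + 1 = 35

Answer: 35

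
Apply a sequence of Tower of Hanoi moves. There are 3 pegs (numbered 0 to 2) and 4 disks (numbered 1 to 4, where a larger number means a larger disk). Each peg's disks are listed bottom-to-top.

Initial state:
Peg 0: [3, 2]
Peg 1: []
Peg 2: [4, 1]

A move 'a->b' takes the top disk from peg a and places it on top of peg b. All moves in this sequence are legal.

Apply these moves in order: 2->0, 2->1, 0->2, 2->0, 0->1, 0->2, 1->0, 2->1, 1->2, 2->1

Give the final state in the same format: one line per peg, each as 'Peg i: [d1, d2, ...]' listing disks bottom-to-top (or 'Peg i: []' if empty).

After move 1 (2->0):
Peg 0: [3, 2, 1]
Peg 1: []
Peg 2: [4]

After move 2 (2->1):
Peg 0: [3, 2, 1]
Peg 1: [4]
Peg 2: []

After move 3 (0->2):
Peg 0: [3, 2]
Peg 1: [4]
Peg 2: [1]

After move 4 (2->0):
Peg 0: [3, 2, 1]
Peg 1: [4]
Peg 2: []

After move 5 (0->1):
Peg 0: [3, 2]
Peg 1: [4, 1]
Peg 2: []

After move 6 (0->2):
Peg 0: [3]
Peg 1: [4, 1]
Peg 2: [2]

After move 7 (1->0):
Peg 0: [3, 1]
Peg 1: [4]
Peg 2: [2]

After move 8 (2->1):
Peg 0: [3, 1]
Peg 1: [4, 2]
Peg 2: []

After move 9 (1->2):
Peg 0: [3, 1]
Peg 1: [4]
Peg 2: [2]

After move 10 (2->1):
Peg 0: [3, 1]
Peg 1: [4, 2]
Peg 2: []

Answer: Peg 0: [3, 1]
Peg 1: [4, 2]
Peg 2: []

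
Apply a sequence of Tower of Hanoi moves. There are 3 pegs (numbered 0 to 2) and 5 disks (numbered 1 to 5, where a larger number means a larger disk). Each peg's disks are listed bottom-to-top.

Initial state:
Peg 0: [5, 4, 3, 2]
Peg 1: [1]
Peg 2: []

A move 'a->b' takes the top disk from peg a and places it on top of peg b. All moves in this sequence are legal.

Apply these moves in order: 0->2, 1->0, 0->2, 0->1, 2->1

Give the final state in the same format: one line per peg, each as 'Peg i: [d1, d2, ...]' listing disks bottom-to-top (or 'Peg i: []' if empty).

After move 1 (0->2):
Peg 0: [5, 4, 3]
Peg 1: [1]
Peg 2: [2]

After move 2 (1->0):
Peg 0: [5, 4, 3, 1]
Peg 1: []
Peg 2: [2]

After move 3 (0->2):
Peg 0: [5, 4, 3]
Peg 1: []
Peg 2: [2, 1]

After move 4 (0->1):
Peg 0: [5, 4]
Peg 1: [3]
Peg 2: [2, 1]

After move 5 (2->1):
Peg 0: [5, 4]
Peg 1: [3, 1]
Peg 2: [2]

Answer: Peg 0: [5, 4]
Peg 1: [3, 1]
Peg 2: [2]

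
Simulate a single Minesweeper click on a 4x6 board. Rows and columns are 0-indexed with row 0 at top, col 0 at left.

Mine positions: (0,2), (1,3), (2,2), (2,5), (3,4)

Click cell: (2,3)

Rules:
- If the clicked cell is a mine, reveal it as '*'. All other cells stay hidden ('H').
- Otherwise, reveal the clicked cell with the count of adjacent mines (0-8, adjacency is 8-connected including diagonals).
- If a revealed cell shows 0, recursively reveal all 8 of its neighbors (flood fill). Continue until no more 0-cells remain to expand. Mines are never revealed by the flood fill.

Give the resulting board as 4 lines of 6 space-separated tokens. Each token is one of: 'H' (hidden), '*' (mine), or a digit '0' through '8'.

H H H H H H
H H H H H H
H H H 3 H H
H H H H H H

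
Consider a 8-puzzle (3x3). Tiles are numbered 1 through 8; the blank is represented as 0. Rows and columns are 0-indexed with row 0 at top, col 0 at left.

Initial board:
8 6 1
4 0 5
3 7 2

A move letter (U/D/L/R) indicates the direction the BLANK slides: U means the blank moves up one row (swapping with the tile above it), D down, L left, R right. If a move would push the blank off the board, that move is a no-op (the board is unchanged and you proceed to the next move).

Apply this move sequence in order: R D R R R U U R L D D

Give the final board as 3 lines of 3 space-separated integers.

Answer: 8 5 6
4 7 1
3 0 2

Derivation:
After move 1 (R):
8 6 1
4 5 0
3 7 2

After move 2 (D):
8 6 1
4 5 2
3 7 0

After move 3 (R):
8 6 1
4 5 2
3 7 0

After move 4 (R):
8 6 1
4 5 2
3 7 0

After move 5 (R):
8 6 1
4 5 2
3 7 0

After move 6 (U):
8 6 1
4 5 0
3 7 2

After move 7 (U):
8 6 0
4 5 1
3 7 2

After move 8 (R):
8 6 0
4 5 1
3 7 2

After move 9 (L):
8 0 6
4 5 1
3 7 2

After move 10 (D):
8 5 6
4 0 1
3 7 2

After move 11 (D):
8 5 6
4 7 1
3 0 2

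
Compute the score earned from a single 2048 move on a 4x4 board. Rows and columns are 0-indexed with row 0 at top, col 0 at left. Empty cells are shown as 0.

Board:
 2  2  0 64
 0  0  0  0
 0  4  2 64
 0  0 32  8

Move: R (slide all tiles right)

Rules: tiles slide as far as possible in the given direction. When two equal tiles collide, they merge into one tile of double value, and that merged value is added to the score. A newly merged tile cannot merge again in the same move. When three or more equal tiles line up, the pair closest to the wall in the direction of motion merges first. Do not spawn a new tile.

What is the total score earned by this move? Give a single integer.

Slide right:
row 0: [2, 2, 0, 64] -> [0, 0, 4, 64]  score +4 (running 4)
row 1: [0, 0, 0, 0] -> [0, 0, 0, 0]  score +0 (running 4)
row 2: [0, 4, 2, 64] -> [0, 4, 2, 64]  score +0 (running 4)
row 3: [0, 0, 32, 8] -> [0, 0, 32, 8]  score +0 (running 4)
Board after move:
 0  0  4 64
 0  0  0  0
 0  4  2 64
 0  0 32  8

Answer: 4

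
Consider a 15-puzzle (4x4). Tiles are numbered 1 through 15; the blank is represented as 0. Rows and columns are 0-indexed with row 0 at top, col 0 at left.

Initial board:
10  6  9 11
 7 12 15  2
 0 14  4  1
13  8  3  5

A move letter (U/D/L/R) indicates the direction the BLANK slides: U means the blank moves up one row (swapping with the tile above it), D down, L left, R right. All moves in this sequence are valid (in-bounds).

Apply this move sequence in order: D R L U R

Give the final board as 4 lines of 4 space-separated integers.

After move 1 (D):
10  6  9 11
 7 12 15  2
13 14  4  1
 0  8  3  5

After move 2 (R):
10  6  9 11
 7 12 15  2
13 14  4  1
 8  0  3  5

After move 3 (L):
10  6  9 11
 7 12 15  2
13 14  4  1
 0  8  3  5

After move 4 (U):
10  6  9 11
 7 12 15  2
 0 14  4  1
13  8  3  5

After move 5 (R):
10  6  9 11
 7 12 15  2
14  0  4  1
13  8  3  5

Answer: 10  6  9 11
 7 12 15  2
14  0  4  1
13  8  3  5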